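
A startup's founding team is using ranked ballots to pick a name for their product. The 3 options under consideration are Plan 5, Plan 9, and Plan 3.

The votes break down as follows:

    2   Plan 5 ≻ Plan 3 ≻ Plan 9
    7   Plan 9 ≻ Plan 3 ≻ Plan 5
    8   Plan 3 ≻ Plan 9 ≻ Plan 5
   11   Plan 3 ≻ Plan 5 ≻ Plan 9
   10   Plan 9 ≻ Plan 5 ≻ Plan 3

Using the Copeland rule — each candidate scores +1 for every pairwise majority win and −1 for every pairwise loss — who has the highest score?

Pairwise results:
  Plan 5 vs Plan 9: Plan 9 wins 25–13.
  Plan 5 vs Plan 3: Plan 3 wins 26–12.
  Plan 9 vs Plan 3: Plan 3 wins 21–17.
Copeland scores (wins − losses):
  Plan 5: 0 − 2 = -2
  Plan 9: 1 − 1 = 0
  Plan 3: 2 − 0 = 2
Plan 3 has the best Copeland score.

Plan 3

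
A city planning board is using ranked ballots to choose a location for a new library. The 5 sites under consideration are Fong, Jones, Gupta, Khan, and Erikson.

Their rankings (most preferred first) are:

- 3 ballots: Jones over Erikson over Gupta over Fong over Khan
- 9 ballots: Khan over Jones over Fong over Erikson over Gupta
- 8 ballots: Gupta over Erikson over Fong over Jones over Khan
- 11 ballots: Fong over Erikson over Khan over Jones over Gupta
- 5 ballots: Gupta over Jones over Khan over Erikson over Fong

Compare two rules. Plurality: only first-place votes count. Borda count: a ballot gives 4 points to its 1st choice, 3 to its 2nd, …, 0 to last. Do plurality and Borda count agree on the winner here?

No

Plurality first-place counts: Fong 11, Jones 3, Gupta 13, Khan 9, Erikson 0 → Gupta.
Borda totals: Fong 81, Jones 73, Gupta 58, Khan 68, Erikson 80 → Fong.
The two rules disagree: plurality picks Gupta, Borda picks Fong.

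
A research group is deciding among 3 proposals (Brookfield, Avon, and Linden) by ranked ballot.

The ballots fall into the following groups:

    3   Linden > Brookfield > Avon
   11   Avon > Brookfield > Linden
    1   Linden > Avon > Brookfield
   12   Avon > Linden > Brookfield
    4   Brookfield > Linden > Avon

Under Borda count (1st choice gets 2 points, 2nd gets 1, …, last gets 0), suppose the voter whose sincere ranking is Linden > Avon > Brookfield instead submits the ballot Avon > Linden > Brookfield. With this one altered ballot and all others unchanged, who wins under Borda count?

Avon

Borda totals with the altered ballot: Brookfield 22, Avon 48, Linden 23.
The winner is unchanged: still Avon.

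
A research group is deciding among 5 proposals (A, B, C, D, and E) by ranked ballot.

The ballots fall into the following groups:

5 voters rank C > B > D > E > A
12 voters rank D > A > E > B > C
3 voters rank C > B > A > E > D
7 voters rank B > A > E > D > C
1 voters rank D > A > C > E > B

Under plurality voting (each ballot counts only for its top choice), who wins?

First-place vote totals:
  A: 0
  B: 7
  C: 8
  D: 13
  E: 0
D has the most first-place votes.

D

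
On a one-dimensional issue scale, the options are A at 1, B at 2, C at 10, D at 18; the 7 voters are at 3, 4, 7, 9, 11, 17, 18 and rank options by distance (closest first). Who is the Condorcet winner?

C

With single-peaked preferences on a line, the Condorcet winner is the candidate closest to the median voter.
The median voter (position 9) is closest to C at 10.
Check: C vs B — voters closer to C: 5 of 7.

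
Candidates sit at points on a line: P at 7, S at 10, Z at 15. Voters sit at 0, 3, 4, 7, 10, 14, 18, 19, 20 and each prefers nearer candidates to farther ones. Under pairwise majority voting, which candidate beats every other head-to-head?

With single-peaked preferences on a line, the Condorcet winner is the candidate closest to the median voter.
The median voter (position 10) is closest to S at 10.
Check: S vs P — voters closer to S: 5 of 9.

S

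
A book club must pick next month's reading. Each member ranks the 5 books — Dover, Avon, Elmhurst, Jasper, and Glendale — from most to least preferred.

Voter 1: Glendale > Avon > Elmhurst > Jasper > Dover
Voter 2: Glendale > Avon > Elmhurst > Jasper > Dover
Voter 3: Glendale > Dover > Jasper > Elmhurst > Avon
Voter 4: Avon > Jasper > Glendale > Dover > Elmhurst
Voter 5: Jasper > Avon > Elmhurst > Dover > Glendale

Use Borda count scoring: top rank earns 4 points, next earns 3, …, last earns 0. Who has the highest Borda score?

Glendale

Borda scores:
  Dover: 0 + 0 + 3 + 1 + 1 = 5
  Avon: 3 + 3 + 0 + 4 + 3 = 13
  Elmhurst: 2 + 2 + 1 + 0 + 2 = 7
  Jasper: 1 + 1 + 2 + 3 + 4 = 11
  Glendale: 4 + 4 + 4 + 2 + 0 = 14
Glendale has the highest total.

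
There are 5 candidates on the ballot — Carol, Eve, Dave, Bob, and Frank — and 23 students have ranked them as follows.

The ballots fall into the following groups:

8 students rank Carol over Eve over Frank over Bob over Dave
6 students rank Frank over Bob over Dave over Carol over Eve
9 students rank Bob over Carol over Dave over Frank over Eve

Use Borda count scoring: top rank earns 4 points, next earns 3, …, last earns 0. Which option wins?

Borda scores:
  Carol: 8·4 + 6·1 + 9·3 = 65
  Eve: 8·3 + 6·0 + 9·0 = 24
  Dave: 8·0 + 6·2 + 9·2 = 30
  Bob: 8·1 + 6·3 + 9·4 = 62
  Frank: 8·2 + 6·4 + 9·1 = 49
Carol has the highest total.

Carol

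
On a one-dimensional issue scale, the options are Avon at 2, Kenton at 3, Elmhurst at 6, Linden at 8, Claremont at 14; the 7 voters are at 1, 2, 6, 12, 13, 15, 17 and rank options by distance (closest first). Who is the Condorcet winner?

With single-peaked preferences on a line, the Condorcet winner is the candidate closest to the median voter.
The median voter (position 12) is closest to Claremont at 14.
Check: Claremont vs Avon — voters closer to Claremont: 4 of 7.

Claremont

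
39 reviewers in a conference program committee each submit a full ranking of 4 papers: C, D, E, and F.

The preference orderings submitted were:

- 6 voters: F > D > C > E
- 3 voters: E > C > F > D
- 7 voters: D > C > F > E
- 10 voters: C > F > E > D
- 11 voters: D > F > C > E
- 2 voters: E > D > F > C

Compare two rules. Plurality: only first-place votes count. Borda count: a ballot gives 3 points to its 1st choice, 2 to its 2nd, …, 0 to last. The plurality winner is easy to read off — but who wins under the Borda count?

Plurality first-place counts: C 10, D 18, E 5, F 6 → D.
Borda totals: C 67, D 70, E 25, F 72 → F.

F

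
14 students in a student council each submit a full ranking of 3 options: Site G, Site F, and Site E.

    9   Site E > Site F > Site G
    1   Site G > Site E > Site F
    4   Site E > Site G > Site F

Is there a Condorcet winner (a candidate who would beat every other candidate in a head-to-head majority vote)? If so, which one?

Site E

Head-to-head results (14 voters total):
Site G vs Site F: Site F wins 9–5.
Site G vs Site E: Site E wins 13–1.
Site F vs Site E: Site E wins 14–0.
Site E beats each rival — Site G (13–1), Site F (14–0) — so Site E is the Condorcet winner.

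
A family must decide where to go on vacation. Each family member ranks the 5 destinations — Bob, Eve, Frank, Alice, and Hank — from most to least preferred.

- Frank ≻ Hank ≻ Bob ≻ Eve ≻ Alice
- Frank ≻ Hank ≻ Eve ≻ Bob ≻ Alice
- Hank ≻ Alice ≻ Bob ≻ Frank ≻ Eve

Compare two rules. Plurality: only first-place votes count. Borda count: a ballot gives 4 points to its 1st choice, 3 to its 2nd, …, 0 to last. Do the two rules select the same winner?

No

Plurality first-place counts: Bob 0, Eve 0, Frank 2, Alice 0, Hank 1 → Frank.
Borda totals: Bob 5, Eve 3, Frank 9, Alice 3, Hank 10 → Hank.
The two rules disagree: plurality picks Frank, Borda picks Hank.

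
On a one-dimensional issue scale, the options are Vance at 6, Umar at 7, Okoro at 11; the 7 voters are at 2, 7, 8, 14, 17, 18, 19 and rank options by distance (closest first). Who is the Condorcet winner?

With single-peaked preferences on a line, the Condorcet winner is the candidate closest to the median voter.
The median voter (position 14) is closest to Okoro at 11.
Check: Okoro vs Umar — voters closer to Okoro: 4 of 7.

Okoro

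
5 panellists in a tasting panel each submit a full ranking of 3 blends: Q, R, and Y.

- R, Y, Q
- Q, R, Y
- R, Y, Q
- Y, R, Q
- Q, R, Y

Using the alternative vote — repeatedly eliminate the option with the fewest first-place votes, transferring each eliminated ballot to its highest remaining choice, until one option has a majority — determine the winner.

Round 1: Q 2, R 2, Y 1. Y has the fewest and is eliminated.
Round 2: R 3, Q 2. R has a majority.

R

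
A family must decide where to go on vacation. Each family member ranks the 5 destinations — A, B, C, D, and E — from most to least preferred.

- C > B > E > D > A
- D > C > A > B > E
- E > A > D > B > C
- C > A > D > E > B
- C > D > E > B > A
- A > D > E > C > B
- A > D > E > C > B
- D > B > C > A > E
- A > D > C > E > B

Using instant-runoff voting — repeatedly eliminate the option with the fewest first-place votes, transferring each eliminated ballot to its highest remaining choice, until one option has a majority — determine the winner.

C

Round 1: A 3, C 3, D 2, E 1, B 0. B has the fewest and is eliminated.
Round 2: A 3, C 3, D 2, E 1. E has the fewest and is eliminated.
Round 3: A 4, C 3, D 2. D has the fewest and is eliminated.
Round 4: C 5, A 4. C has a majority.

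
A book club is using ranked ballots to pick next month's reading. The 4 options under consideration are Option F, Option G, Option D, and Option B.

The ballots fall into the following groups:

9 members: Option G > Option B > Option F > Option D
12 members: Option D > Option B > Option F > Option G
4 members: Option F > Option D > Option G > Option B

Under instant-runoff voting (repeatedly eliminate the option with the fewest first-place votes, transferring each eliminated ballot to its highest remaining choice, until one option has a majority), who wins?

Round 1: Option D 12, Option G 9, Option F 4, Option B 0. Option B has the fewest and is eliminated.
Round 2: Option D 12, Option G 9, Option F 4. Option F has the fewest and is eliminated.
Round 3: Option D 16, Option G 9. Option D has a majority.

Option D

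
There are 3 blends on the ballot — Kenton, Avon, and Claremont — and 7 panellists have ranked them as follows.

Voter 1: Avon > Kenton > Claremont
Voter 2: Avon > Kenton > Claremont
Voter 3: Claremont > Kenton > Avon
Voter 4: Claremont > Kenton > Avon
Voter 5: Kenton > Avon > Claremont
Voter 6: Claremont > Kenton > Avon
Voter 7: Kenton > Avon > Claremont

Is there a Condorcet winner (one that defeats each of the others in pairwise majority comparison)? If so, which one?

Kenton

Head-to-head results (7 voters total):
Kenton vs Avon: Kenton wins 5–2.
Kenton vs Claremont: Kenton wins 4–3.
Avon vs Claremont: Avon wins 4–3.
Kenton beats each rival — Avon (5–2), Claremont (4–3) — so Kenton is the Condorcet winner.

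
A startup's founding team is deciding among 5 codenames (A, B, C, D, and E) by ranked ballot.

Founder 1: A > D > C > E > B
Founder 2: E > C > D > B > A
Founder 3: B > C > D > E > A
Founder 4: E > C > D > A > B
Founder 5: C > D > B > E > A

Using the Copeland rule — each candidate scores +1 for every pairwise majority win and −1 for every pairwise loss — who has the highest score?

Pairwise results:
  A vs B: B wins 3–2.
  A vs C: C wins 4–1.
  A vs D: D wins 4–1.
  A vs E: E wins 4–1.
  B vs C: C wins 4–1.
  B vs D: D wins 4–1.
  B vs E: E wins 3–2.
  C vs D: C wins 4–1.
  C vs E: C wins 3–2.
  D vs E: D wins 3–2.
Copeland scores (wins − losses):
  A: 0 − 4 = -4
  B: 1 − 3 = -2
  C: 4 − 0 = 4
  D: 3 − 1 = 2
  E: 2 − 2 = 0
C has the best Copeland score.

C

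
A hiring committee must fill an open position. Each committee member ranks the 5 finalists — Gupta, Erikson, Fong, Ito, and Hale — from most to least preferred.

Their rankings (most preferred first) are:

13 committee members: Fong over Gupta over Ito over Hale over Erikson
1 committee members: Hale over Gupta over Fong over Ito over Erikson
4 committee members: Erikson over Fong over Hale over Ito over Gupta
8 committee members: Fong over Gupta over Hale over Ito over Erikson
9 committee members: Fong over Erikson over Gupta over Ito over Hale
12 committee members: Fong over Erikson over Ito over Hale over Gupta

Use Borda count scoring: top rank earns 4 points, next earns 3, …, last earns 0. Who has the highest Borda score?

Fong

Borda scores:
  Gupta: 13·3 + 3 + 4·0 + 8·3 + 9·2 + 12·0 = 84
  Erikson: 13·0 + 0 + 4·4 + 8·0 + 9·3 + 12·3 = 79
  Fong: 13·4 + 2 + 4·3 + 8·4 + 9·4 + 12·4 = 182
  Ito: 13·2 + 1 + 4·1 + 8·1 + 9·1 + 12·2 = 72
  Hale: 13·1 + 4 + 4·2 + 8·2 + 9·0 + 12·1 = 53
Fong has the highest total.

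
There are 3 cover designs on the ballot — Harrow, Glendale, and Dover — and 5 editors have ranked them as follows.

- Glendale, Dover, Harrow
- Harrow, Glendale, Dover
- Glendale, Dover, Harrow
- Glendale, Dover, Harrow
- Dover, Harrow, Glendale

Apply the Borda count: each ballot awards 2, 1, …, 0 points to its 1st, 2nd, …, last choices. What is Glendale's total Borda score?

7

Borda scores:
  Harrow: 0 + 2 + 0 + 0 + 1 = 3
  Glendale: 2 + 1 + 2 + 2 + 0 = 7
  Dover: 1 + 0 + 1 + 1 + 2 = 5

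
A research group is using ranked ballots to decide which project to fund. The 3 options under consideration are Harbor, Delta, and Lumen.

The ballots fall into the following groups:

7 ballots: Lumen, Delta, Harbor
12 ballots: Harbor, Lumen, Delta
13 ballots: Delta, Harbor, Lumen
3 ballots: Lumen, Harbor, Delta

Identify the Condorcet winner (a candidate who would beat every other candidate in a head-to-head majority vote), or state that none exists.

Head-to-head results (35 voters total):
Harbor vs Delta: Delta wins 20–15.
Harbor vs Lumen: Harbor wins 25–10.
Delta vs Lumen: Lumen wins 22–13.
No candidate beats all others: Harbor beats Lumen beats Delta beats Harbor, a majority cycle.

There is no Condorcet winner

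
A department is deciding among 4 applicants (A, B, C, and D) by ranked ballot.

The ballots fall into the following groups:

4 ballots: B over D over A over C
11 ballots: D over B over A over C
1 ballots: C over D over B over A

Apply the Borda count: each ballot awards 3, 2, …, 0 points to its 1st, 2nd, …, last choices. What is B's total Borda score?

Borda scores:
  A: 4·1 + 11·1 + 0 = 15
  B: 4·3 + 11·2 + 1 = 35
  C: 4·0 + 11·0 + 3 = 3
  D: 4·2 + 11·3 + 2 = 43

35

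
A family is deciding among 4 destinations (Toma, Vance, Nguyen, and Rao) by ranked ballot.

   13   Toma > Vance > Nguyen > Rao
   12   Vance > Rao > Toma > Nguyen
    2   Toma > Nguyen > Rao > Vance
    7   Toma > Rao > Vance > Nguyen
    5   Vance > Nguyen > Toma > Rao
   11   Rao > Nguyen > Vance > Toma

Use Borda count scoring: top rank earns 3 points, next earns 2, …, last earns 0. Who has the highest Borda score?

Borda scores:
  Toma: 13·3 + 12·1 + 2·3 + 7·3 + 5·1 + 11·0 = 83
  Vance: 13·2 + 12·3 + 2·0 + 7·1 + 5·3 + 11·1 = 95
  Nguyen: 13·1 + 12·0 + 2·2 + 7·0 + 5·2 + 11·2 = 49
  Rao: 13·0 + 12·2 + 2·1 + 7·2 + 5·0 + 11·3 = 73
Vance has the highest total.

Vance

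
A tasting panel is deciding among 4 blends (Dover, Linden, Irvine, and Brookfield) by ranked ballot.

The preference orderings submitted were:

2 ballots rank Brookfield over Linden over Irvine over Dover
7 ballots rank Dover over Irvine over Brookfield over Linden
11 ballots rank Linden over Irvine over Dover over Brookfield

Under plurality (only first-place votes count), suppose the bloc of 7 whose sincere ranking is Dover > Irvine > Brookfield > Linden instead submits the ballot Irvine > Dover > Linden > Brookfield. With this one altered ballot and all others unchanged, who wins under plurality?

Linden

First-place totals with the altered ballot: Dover 0, Linden 11, Irvine 7, Brookfield 2.
The winner is unchanged: still Linden.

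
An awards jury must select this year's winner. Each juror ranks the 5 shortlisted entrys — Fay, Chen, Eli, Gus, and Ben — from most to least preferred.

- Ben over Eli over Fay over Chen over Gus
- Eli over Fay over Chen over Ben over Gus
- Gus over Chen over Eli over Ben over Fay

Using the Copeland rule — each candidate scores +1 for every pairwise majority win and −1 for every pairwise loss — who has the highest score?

Eli

Pairwise results:
  Fay vs Chen: Fay wins 2–1.
  Fay vs Eli: Eli wins 3–0.
  Fay vs Gus: Fay wins 2–1.
  Fay vs Ben: Ben wins 2–1.
  Chen vs Eli: Eli wins 2–1.
  Chen vs Gus: Chen wins 2–1.
  Chen vs Ben: Chen wins 2–1.
  Eli vs Gus: Eli wins 2–1.
  Eli vs Ben: Eli wins 2–1.
  Gus vs Ben: Ben wins 2–1.
Copeland scores (wins − losses):
  Fay: 2 − 2 = 0
  Chen: 2 − 2 = 0
  Eli: 4 − 0 = 4
  Gus: 0 − 4 = -4
  Ben: 2 − 2 = 0
Eli has the best Copeland score.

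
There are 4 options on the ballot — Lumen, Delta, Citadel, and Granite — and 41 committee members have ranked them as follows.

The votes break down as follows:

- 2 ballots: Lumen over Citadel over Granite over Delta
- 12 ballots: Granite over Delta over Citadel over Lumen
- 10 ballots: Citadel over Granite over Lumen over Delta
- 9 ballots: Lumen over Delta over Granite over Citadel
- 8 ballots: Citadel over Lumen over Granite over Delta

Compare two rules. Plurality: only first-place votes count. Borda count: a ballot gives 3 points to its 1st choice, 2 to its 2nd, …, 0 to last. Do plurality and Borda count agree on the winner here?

No

Plurality first-place counts: Lumen 11, Delta 0, Citadel 18, Granite 12 → Citadel.
Borda totals: Lumen 59, Delta 42, Citadel 70, Granite 75 → Granite.
The two rules disagree: plurality picks Citadel, Borda picks Granite.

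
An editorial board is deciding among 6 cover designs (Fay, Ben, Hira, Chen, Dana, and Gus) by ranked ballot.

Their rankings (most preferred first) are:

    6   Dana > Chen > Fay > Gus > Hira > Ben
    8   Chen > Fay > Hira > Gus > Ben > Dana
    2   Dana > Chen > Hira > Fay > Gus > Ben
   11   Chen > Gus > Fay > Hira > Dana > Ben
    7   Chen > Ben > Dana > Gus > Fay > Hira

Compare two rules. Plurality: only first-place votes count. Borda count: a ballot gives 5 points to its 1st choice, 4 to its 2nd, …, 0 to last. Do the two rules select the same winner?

Yes

Plurality first-place counts: Fay 0, Ben 0, Hira 0, Chen 26, Dana 8, Gus 0 → Chen.
Borda totals: Fay 94, Ben 36, Hira 58, Chen 162, Dana 72, Gus 88 → Chen.
The two rules agree on Chen.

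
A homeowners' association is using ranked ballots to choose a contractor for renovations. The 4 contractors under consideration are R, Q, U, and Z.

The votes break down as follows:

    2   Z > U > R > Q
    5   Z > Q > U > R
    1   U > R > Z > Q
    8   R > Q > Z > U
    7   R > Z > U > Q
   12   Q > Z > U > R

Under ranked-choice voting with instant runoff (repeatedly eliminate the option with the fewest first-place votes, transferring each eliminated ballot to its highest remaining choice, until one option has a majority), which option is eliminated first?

U

Round 1: R 15, Q 12, Z 7, U 1. U has the fewest and is eliminated.
Round 2: R 16, Q 12, Z 7. Z has the fewest and is eliminated.
Round 3: R 18, Q 17. R has a majority.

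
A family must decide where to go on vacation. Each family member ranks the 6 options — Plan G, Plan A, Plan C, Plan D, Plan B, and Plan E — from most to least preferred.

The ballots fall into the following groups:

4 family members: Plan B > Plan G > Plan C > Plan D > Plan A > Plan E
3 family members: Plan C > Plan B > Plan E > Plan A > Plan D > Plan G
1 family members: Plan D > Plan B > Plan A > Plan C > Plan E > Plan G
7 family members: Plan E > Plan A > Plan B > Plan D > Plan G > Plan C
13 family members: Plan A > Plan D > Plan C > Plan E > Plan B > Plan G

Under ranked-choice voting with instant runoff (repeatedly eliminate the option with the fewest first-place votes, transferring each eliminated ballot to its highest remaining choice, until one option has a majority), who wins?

Round 1: Plan A 13, Plan E 7, Plan B 4, Plan C 3, Plan D 1, Plan G 0. Plan G has the fewest and is eliminated.
Round 2: Plan A 13, Plan E 7, Plan B 4, Plan C 3, Plan D 1. Plan D has the fewest and is eliminated.
Round 3: Plan A 13, Plan E 7, Plan B 5, Plan C 3. Plan C has the fewest and is eliminated.
Round 4: Plan A 13, Plan B 8, Plan E 7. Plan E has the fewest and is eliminated.
Round 5: Plan A 20, Plan B 8. Plan A has a majority.

Plan A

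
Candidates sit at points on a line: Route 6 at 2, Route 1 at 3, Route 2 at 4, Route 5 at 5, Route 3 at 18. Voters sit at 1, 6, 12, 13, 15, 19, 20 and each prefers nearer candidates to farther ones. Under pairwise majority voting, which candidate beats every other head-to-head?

With single-peaked preferences on a line, the Condorcet winner is the candidate closest to the median voter.
The median voter (position 13) is closest to Route 3 at 18.
Check: Route 3 vs Route 1 — voters closer to Route 3: 5 of 7.

Route 3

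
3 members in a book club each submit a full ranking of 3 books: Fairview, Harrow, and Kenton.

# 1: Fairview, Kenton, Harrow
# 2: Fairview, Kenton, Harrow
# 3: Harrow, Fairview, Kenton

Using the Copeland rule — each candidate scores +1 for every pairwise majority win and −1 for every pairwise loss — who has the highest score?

Pairwise results:
  Fairview vs Harrow: Fairview wins 2–1.
  Fairview vs Kenton: Fairview wins 3–0.
  Harrow vs Kenton: Kenton wins 2–1.
Copeland scores (wins − losses):
  Fairview: 2 − 0 = 2
  Harrow: 0 − 2 = -2
  Kenton: 1 − 1 = 0
Fairview has the best Copeland score.

Fairview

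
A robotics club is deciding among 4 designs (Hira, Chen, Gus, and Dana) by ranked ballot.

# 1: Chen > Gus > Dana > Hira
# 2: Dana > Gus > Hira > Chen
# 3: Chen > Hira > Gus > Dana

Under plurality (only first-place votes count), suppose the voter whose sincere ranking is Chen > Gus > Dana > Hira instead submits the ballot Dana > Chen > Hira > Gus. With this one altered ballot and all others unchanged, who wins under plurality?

First-place totals with the altered ballot: Hira 0, Chen 1, Gus 0, Dana 2.
The switch changes the winner from Chen to Dana.

Dana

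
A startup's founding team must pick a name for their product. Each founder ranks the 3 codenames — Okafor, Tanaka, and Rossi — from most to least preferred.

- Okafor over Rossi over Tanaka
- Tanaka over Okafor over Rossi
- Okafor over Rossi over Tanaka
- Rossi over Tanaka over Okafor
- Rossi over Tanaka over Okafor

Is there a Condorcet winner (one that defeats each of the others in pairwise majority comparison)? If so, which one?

Head-to-head results (5 voters total):
Okafor vs Tanaka: Tanaka wins 3–2.
Okafor vs Rossi: Okafor wins 3–2.
Tanaka vs Rossi: Rossi wins 4–1.
No candidate beats all others: Okafor beats Rossi beats Tanaka beats Okafor, a majority cycle.

None — there is no Condorcet winner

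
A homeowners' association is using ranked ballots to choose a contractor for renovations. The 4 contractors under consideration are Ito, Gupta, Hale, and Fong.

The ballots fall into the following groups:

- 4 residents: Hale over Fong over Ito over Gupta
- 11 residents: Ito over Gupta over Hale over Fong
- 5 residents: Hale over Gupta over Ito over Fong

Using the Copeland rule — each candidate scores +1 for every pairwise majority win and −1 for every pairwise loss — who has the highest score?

Pairwise results:
  Ito vs Gupta: Ito wins 15–5.
  Ito vs Hale: Ito wins 11–9.
  Ito vs Fong: Ito wins 16–4.
  Gupta vs Hale: Gupta wins 11–9.
  Gupta vs Fong: Gupta wins 16–4.
  Hale vs Fong: Hale wins 20–0.
Copeland scores (wins − losses):
  Ito: 3 − 0 = 3
  Gupta: 2 − 1 = 1
  Hale: 1 − 2 = -1
  Fong: 0 − 3 = -3
Ito has the best Copeland score.

Ito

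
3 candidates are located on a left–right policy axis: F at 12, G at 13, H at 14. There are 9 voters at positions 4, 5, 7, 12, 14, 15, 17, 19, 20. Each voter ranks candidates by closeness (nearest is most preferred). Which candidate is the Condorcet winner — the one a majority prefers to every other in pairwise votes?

With single-peaked preferences on a line, the Condorcet winner is the candidate closest to the median voter.
The median voter (position 14) is closest to H at 14.
Check: H vs G — voters closer to H: 5 of 9.

H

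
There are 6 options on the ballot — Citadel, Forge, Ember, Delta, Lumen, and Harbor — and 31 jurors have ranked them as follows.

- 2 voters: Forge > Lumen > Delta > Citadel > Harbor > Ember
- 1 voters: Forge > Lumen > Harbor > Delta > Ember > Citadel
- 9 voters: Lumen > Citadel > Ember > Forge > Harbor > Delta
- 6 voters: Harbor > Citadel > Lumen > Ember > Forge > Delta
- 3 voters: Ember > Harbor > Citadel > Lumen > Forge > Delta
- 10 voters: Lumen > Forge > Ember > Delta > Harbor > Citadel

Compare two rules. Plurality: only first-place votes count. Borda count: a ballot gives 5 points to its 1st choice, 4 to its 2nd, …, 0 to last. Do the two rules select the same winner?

Plurality first-place counts: Citadel 0, Forge 3, Ember 3, Delta 0, Lumen 19, Harbor 6 → Lumen.
Borda totals: Citadel 73, Forge 82, Ember 85, Delta 28, Lumen 131, Harbor 66 → Lumen.
The two rules agree on Lumen.

Yes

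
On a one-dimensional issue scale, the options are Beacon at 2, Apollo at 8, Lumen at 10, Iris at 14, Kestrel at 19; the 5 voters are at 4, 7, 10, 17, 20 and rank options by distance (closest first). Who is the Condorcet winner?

Lumen

With single-peaked preferences on a line, the Condorcet winner is the candidate closest to the median voter.
The median voter (position 10) is closest to Lumen at 10.
Check: Lumen vs Kestrel — voters closer to Lumen: 3 of 5.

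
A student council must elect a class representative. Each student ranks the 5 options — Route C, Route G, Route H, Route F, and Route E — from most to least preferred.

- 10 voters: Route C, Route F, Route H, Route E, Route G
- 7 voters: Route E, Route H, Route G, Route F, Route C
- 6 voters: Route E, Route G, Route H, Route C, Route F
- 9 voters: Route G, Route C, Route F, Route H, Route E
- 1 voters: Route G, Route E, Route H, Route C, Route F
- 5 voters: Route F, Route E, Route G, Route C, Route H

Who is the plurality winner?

Route E

First-place vote totals:
  Route C: 10
  Route G: 10
  Route H: 0
  Route F: 5
  Route E: 13
Route E has the most first-place votes.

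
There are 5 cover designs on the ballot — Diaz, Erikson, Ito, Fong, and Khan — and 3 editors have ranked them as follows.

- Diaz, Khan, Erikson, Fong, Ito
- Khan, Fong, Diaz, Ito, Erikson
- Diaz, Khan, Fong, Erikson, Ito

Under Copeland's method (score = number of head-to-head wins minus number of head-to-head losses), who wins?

Diaz

Pairwise results:
  Diaz vs Erikson: Diaz wins 3–0.
  Diaz vs Ito: Diaz wins 3–0.
  Diaz vs Fong: Diaz wins 2–1.
  Diaz vs Khan: Diaz wins 2–1.
  Erikson vs Ito: Erikson wins 2–1.
  Erikson vs Fong: Fong wins 2–1.
  Erikson vs Khan: Khan wins 3–0.
  Ito vs Fong: Fong wins 3–0.
  Ito vs Khan: Khan wins 3–0.
  Fong vs Khan: Khan wins 3–0.
Copeland scores (wins − losses):
  Diaz: 4 − 0 = 4
  Erikson: 1 − 3 = -2
  Ito: 0 − 4 = -4
  Fong: 2 − 2 = 0
  Khan: 3 − 1 = 2
Diaz has the best Copeland score.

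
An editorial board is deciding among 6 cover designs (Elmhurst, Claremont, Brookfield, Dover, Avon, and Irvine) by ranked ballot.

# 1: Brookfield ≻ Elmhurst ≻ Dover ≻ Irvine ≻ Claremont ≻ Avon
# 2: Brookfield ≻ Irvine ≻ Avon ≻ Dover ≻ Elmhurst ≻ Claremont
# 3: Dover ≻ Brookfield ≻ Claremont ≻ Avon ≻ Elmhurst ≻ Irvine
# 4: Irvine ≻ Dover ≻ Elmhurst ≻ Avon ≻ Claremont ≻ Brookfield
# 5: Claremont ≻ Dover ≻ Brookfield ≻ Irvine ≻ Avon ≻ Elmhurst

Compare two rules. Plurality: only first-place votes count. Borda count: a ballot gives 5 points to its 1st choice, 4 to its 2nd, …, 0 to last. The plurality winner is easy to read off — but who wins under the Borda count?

Dover

Plurality first-place counts: Elmhurst 0, Claremont 1, Brookfield 2, Dover 1, Avon 0, Irvine 1 → Brookfield.
Borda totals: Elmhurst 9, Claremont 10, Brookfield 17, Dover 18, Avon 8, Irvine 13 → Dover.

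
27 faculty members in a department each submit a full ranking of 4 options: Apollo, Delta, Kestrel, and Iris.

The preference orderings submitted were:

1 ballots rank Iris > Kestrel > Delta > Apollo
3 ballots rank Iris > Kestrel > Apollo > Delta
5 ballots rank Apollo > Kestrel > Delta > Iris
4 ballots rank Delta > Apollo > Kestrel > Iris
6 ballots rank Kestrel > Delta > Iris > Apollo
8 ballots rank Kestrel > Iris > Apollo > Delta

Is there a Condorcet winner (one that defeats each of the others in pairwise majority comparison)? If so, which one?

Head-to-head results (27 voters total):
Apollo vs Delta: Apollo wins 16–11.
Apollo vs Kestrel: Kestrel wins 18–9.
Apollo vs Iris: Iris wins 18–9.
Delta vs Kestrel: Kestrel wins 23–4.
Delta vs Iris: Delta wins 15–12.
Kestrel vs Iris: Kestrel wins 23–4.
Kestrel beats each rival — Apollo (18–9), Delta (23–4), Iris (23–4) — so Kestrel is the Condorcet winner.

Kestrel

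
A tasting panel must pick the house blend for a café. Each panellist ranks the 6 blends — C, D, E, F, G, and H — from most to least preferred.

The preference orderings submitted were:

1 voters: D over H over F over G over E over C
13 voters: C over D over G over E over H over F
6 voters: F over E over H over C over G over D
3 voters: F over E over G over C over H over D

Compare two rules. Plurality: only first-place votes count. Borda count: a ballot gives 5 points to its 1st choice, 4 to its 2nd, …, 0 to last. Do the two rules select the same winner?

Yes

Plurality first-place counts: C 13, D 1, E 0, F 9, G 0, H 0 → C.
Borda totals: C 83, D 57, E 63, F 48, G 56, H 38 → C.
The two rules agree on C.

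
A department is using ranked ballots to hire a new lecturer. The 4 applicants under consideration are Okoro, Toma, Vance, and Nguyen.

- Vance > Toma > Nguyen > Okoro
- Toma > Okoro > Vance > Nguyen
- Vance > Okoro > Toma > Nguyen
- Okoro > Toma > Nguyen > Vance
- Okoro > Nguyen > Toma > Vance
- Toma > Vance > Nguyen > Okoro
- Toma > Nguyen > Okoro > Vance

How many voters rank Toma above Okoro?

Ballots ranking Toma above Okoro: 4.
Ballots ranking Okoro above Toma: 3.
So 4 of 7 voters prefer Toma to Okoro.

4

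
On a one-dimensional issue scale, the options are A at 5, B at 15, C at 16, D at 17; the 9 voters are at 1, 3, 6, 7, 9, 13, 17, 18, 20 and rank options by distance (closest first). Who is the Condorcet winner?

With single-peaked preferences on a line, the Condorcet winner is the candidate closest to the median voter.
The median voter (position 9) is closest to A at 5.
Check: A vs B — voters closer to A: 5 of 9.

A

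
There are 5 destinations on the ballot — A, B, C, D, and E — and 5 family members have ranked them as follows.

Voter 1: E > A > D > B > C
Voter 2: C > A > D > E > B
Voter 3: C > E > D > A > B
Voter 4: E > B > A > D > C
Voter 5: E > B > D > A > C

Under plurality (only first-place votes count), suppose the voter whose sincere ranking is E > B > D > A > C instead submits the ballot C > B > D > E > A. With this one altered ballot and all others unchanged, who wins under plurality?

C

First-place totals with the altered ballot: A 0, B 0, C 3, D 0, E 2.
The switch changes the winner from E to C.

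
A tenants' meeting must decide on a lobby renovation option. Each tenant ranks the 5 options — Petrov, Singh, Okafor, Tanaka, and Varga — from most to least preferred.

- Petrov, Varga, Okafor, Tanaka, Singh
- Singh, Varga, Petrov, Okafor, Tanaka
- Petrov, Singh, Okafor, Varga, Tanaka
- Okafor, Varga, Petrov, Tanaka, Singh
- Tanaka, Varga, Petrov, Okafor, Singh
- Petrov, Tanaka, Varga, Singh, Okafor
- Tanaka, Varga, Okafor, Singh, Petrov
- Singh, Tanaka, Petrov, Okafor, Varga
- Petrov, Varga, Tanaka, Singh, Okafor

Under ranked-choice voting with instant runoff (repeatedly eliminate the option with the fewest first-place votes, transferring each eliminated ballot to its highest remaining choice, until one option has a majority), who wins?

Round 1: Petrov 4, Singh 2, Tanaka 2, Okafor 1, Varga 0. Varga has the fewest and is eliminated.
Round 2: Petrov 4, Singh 2, Tanaka 2, Okafor 1. Okafor has the fewest and is eliminated.
Round 3: Petrov 5, Singh 2, Tanaka 2. Petrov has a majority.

Petrov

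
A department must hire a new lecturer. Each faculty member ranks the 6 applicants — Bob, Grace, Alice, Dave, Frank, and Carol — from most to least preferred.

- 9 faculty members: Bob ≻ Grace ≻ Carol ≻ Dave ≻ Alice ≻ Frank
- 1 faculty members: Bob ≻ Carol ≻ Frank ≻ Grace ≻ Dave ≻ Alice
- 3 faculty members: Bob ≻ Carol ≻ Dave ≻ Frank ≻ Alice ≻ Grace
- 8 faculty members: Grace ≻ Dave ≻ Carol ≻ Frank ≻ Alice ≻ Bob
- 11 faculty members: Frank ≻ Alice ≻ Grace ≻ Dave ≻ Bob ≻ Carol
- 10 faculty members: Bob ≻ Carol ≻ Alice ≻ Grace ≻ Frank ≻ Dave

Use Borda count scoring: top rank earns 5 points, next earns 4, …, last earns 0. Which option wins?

Grace

Borda scores:
  Bob: 9·5 + 5 + 3·5 + 8·0 + 11·1 + 10·5 = 126
  Grace: 9·4 + 2 + 3·0 + 8·5 + 11·3 + 10·2 = 131
  Alice: 9·1 + 0 + 3·1 + 8·1 + 11·4 + 10·3 = 94
  Dave: 9·2 + 1 + 3·3 + 8·4 + 11·2 + 10·0 = 82
  Frank: 9·0 + 3 + 3·2 + 8·2 + 11·5 + 10·1 = 90
  Carol: 9·3 + 4 + 3·4 + 8·3 + 11·0 + 10·4 = 107
Grace has the highest total.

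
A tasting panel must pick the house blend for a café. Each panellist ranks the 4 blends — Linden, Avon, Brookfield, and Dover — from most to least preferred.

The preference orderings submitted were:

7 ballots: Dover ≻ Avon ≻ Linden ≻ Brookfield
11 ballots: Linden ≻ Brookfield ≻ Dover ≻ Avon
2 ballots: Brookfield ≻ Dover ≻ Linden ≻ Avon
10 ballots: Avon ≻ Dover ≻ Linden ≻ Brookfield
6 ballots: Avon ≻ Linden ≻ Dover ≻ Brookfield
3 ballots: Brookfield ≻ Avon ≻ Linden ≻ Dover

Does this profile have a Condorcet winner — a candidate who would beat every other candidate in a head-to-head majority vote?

No

Head-to-head results (39 voters total):
Linden vs Avon: Avon wins 26–13.
Linden vs Brookfield: Linden wins 34–5.
Linden vs Dover: Linden wins 20–19.
Avon vs Brookfield: Avon wins 23–16.
Avon vs Dover: Dover wins 20–19.
Brookfield vs Dover: Dover wins 23–16.
No candidate beats all others: Linden beats Dover beats Avon beats Linden, a majority cycle.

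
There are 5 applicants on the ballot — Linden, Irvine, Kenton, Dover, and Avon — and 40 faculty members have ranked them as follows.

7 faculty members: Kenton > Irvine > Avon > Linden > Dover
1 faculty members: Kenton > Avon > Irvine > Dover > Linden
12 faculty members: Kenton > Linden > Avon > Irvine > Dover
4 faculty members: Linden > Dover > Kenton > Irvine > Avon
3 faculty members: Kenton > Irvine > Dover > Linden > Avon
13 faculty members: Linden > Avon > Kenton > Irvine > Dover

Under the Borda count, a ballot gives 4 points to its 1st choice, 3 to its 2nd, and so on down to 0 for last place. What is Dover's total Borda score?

Borda scores:
  Linden: 7·1 + 0 + 12·3 + 4·4 + 3·1 + 13·4 = 114
  Irvine: 7·3 + 2 + 12·1 + 4·1 + 3·3 + 13·1 = 61
  Kenton: 7·4 + 4 + 12·4 + 4·2 + 3·4 + 13·2 = 126
  Dover: 7·0 + 1 + 12·0 + 4·3 + 3·2 + 13·0 = 19
  Avon: 7·2 + 3 + 12·2 + 4·0 + 3·0 + 13·3 = 80

19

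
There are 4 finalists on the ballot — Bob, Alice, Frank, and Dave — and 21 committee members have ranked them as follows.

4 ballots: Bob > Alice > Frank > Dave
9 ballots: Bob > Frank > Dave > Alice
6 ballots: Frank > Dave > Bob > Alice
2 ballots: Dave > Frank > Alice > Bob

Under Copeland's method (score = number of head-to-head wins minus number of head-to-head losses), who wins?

Bob

Pairwise results:
  Bob vs Alice: Bob wins 19–2.
  Bob vs Frank: Bob wins 13–8.
  Bob vs Dave: Bob wins 13–8.
  Alice vs Frank: Frank wins 17–4.
  Alice vs Dave: Dave wins 17–4.
  Frank vs Dave: Frank wins 19–2.
Copeland scores (wins − losses):
  Bob: 3 − 0 = 3
  Alice: 0 − 3 = -3
  Frank: 2 − 1 = 1
  Dave: 1 − 2 = -1
Bob has the best Copeland score.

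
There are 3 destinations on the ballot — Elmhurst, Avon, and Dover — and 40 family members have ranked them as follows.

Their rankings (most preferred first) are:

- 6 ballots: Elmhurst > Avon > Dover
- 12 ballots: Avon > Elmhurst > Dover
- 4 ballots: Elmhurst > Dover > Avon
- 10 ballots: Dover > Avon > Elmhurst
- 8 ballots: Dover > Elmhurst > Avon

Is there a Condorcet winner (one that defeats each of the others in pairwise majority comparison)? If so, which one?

None — there is no Condorcet winner

Head-to-head results (40 voters total):
Elmhurst vs Avon: Avon wins 22–18.
Elmhurst vs Dover: Elmhurst wins 22–18.
Avon vs Dover: Dover wins 22–18.
No candidate beats all others: Elmhurst beats Dover beats Avon beats Elmhurst, a majority cycle.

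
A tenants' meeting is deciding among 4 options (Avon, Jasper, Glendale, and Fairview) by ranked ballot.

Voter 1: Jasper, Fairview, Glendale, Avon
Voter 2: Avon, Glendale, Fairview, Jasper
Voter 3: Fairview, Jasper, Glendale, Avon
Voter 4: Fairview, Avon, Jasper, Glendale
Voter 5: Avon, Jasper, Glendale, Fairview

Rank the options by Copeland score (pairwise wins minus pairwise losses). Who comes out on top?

Pairwise results:
  Avon vs Jasper: Avon wins 3–2.
  Avon vs Glendale: Avon wins 3–2.
  Avon vs Fairview: Fairview wins 3–2.
  Jasper vs Glendale: Jasper wins 4–1.
  Jasper vs Fairview: Fairview wins 3–2.
  Glendale vs Fairview: Fairview wins 3–2.
Copeland scores (wins − losses):
  Avon: 2 − 1 = 1
  Jasper: 1 − 2 = -1
  Glendale: 0 − 3 = -3
  Fairview: 3 − 0 = 3
Fairview has the best Copeland score.

Fairview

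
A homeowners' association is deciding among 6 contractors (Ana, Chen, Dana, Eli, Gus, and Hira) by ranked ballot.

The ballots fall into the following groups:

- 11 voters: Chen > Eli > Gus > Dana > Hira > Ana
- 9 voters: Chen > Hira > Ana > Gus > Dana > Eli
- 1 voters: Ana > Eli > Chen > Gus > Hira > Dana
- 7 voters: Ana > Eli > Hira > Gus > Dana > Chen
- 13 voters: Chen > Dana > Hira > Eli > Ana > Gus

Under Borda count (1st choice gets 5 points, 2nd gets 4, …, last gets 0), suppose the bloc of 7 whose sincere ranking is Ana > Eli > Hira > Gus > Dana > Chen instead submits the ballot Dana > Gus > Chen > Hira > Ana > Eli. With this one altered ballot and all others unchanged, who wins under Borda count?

Borda totals with the altered ballot: Ana 52, Chen 189, Dana 118, Eli 74, Gus 81, Hira 101.
The winner is unchanged: still Chen.

Chen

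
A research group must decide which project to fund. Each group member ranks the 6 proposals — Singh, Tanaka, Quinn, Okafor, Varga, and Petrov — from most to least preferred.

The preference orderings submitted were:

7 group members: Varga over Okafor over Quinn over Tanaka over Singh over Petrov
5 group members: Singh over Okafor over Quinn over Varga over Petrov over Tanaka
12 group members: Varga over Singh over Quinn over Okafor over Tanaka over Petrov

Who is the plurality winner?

Varga

First-place vote totals:
  Singh: 5
  Tanaka: 0
  Quinn: 0
  Okafor: 0
  Varga: 19
  Petrov: 0
Varga has the most first-place votes.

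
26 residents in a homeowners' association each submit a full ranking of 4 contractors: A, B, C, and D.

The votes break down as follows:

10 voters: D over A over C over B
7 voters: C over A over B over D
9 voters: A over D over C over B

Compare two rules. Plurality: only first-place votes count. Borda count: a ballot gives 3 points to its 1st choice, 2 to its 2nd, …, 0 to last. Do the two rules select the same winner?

No

Plurality first-place counts: A 9, B 0, C 7, D 10 → D.
Borda totals: A 61, B 7, C 40, D 48 → A.
The two rules disagree: plurality picks D, Borda picks A.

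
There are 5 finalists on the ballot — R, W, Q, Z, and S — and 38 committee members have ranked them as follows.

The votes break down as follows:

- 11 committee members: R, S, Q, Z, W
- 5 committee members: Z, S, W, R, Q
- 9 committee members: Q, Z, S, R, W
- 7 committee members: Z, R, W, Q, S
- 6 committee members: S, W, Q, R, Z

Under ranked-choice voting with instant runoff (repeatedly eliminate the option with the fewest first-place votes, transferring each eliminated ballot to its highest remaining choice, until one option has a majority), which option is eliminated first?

W

Round 1: Z 12, R 11, Q 9, S 6, W 0. W has the fewest and is eliminated.
Round 2: Z 12, R 11, Q 9, S 6. S has the fewest and is eliminated.
Round 3: Q 15, Z 12, R 11. R has the fewest and is eliminated.
Round 4: Q 26, Z 12. Q has a majority.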